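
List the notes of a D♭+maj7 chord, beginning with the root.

Db, F, A, C

D♭+maj7: augmented major seventh on Db.
root → Db
3rd (major 3rd) → F
5th (augmented 5th) → A
7th (major 7th) → C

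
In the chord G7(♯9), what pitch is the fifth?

D

Root of G7(♯9) = G. The 5th is a perfect 5th: G up a perfect 5th → D.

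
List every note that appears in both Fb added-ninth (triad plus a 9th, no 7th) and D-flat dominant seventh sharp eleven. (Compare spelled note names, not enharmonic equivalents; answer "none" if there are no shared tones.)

Fb added-ninth: F-flat A-flat C-flat G-flat
D-flat dominant seventh sharp eleven: D-flat F A-flat C-flat G
Common to both → A-flat, C-flat.

A-flat, C-flat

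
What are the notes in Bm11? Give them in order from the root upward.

Root B, quality minor eleventh:
root → B
3rd (minor 3rd) → D
5th (perfect 5th) → F♯
7th (minor 7th) → A
9th (major 9th) → C♯
11th (perfect 11th) → E

B, D, F♯, A, C♯, E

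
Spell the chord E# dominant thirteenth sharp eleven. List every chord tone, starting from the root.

E# dominant thirteenth sharp eleven is a dominant thirteenth sharp eleven built on E#.
- root: E#
- major 3rd: G##
- perfect 5th: B#
- minor 7th: D#
- major 9th: F##
- augmented 11th: A##
- major 13th: C##

E#, G##, B#, D#, F##, A##, C##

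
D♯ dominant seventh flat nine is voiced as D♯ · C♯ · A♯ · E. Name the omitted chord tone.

F𝄪

D♯ dominant seventh flat nine = D♯, F𝄪, A♯, C♯, E. The voicing lacks the 3rd (major 3rd), F𝄪.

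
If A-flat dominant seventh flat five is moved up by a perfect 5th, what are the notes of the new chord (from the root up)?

A-flat up a perfect 5th → E-flat. New chord: E-flat dominant seventh flat five.
- root: E-flat
- major 3rd: G
- diminished 5th: B-double-flat
- minor 7th: D-flat

E-flat, G, B-double-flat, D-flat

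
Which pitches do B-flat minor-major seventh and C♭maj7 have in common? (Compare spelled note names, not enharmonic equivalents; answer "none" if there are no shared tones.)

B♭

B-flat minor-major seventh = B♭, D♭, F, A.
C♭maj7 = C♭, E♭, G♭, B♭.
Shared: B♭.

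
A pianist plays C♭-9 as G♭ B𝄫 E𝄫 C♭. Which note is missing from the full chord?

C♭-9 = C♭, E𝄫, G♭, B𝄫, D♭. The voicing lacks the 9th (major 9th), D♭.

D♭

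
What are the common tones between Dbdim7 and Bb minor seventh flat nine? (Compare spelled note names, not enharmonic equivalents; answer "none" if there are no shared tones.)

Dbdim7: D♭ F♭ A𝄫 C𝄫
Bb minor seventh flat nine: B♭ D♭ F A♭ C♭
Common to both → D♭.

D♭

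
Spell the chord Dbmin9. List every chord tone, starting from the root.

Root D♭, quality minor ninth:
D♭ — root
F♭ — minor 3rd
A♭ — perfect 5th
C♭ — minor 7th
E♭ — major 9th

D♭ F♭ A♭ C♭ E♭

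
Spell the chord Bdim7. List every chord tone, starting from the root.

B – D – F – Ab

Bdim7 is a diminished seventh built on B.
Root: B
Minor 3rd (3rd): D
Diminished 5th (5th): F
Diminished 7th (7th): Ab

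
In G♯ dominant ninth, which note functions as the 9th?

A-sharp

G♯ dominant ninth is built on G-sharp; its 9th is a major 9th above the root.
A second above G uses the letter A, and the major 9th above G-sharp is A-sharp.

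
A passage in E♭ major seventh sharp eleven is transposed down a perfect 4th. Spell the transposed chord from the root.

B-flat, D, F, A, E

Transposed root: E-flat → B-flat (perfect 4th down). So we spell B-flat major seventh sharp eleven:
Root: B-flat
Major 3rd (3rd): D
Perfect 5th (5th): F
Major 7th (7th): A
Augmented 11th (11th): E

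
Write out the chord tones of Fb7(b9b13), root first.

Fb, Ab, Cb, Ebb, Gbb, Dbb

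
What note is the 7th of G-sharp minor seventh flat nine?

F-sharp

Root of G-sharp minor seventh flat nine = G-sharp. The 7th is a minor 7th: G-sharp up a minor 7th → F-sharp.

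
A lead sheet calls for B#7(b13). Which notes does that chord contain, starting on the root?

B#7(b13): dominant seventh flat thirteen on B#.
root → B#
3rd (major 3rd) → D##
5th (perfect 5th) → F##
7th (minor 7th) → A#
13th (minor 13th) → G#

B#, D##, F##, A#, G#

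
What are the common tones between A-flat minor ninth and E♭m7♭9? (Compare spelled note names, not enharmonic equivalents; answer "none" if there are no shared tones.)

Eb, Gb, Bb

A-flat minor ninth: Ab Cb Eb Gb Bb
E♭m7♭9: Eb Gb Bb Db Fb
Common to both → Eb, Gb, Bb.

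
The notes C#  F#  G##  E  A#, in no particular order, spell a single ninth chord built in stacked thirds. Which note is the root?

Stacking in thirds gives F# – A# – C# – E – G##, so F# is the root — F# dominant seventh sharp nine.

F#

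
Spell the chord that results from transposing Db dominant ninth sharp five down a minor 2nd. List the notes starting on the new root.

A minor 2nd down from D-flat is C, so the new chord is C dominant ninth sharp five.
root → C
3rd (major 3rd) → E
5th (augmented 5th) → G-sharp
7th (minor 7th) → B-flat
9th (major 9th) → D

C, E, G-sharp, B-flat, D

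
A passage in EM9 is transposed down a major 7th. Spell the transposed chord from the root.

A major 7th down from E is F, so the new chord is F major ninth.
root → F
3rd (major 3rd) → A
5th (perfect 5th) → C
7th (major 7th) → E
9th (major 9th) → G

F A C E G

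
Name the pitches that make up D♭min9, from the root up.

Db, Fb, Ab, Cb, Eb

D♭min9: minor ninth on Db.
Db — root
Fb — minor 3rd
Ab — perfect 5th
Cb — minor 7th
Eb — major 9th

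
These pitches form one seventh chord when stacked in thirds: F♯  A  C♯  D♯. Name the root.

D♯

Arranged so that each adjacent pair is a third by letter name: D♯ – F♯ – A – C♯.
The bottom of that stack, D♯, is the root (this is D♯ half-diminished seventh).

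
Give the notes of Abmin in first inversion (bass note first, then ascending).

C♭ – E♭ – A♭

Abmin = A♭–C♭–E♭; first inversion → third (C♭) lowest.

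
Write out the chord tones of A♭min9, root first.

Ab, Cb, Eb, Gb, Bb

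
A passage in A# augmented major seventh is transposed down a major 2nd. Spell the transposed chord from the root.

G#, B#, D##, F##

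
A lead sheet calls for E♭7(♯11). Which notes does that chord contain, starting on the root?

Root Eb, quality dominant seventh sharp eleven:
- root: Eb
- major 3rd: G
- perfect 5th: Bb
- minor 7th: Db
- augmented 11th: A

Eb  G  Bb  Db  A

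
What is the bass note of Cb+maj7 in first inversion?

Eb

Cb+maj7 in root position is Cb–Eb–G–Bb.
First inversion places the third in the bass, which is Eb.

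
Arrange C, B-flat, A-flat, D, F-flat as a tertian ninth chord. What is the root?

Stacking in thirds gives B-flat – D – F-flat – A-flat – C, so B-flat is the root — B-flat dominant ninth flat five.

B-flat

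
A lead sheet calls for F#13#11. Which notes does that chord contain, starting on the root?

Root F#, quality dominant thirteenth sharp eleven:
F# — root
A# — major 3rd
C# — perfect 5th
E — minor 7th
G# — major 9th
B# — augmented 11th
D# — major 13th

F#, A#, C#, E, G#, B#, D#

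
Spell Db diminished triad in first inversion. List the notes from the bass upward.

Db diminished triad = Db–Fb–Abb; first inversion → third (Fb) lowest.

Fb, Abb, Db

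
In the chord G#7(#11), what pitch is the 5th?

G#7(#11) is built on G#; its 5th is a perfect 5th above the root.
A fifth above G uses the letter D, and the perfect 5th above G# is D#.

D#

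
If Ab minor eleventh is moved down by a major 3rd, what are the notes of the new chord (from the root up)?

A♭ down a major 3rd → F♭. New chord: F♭ minor eleventh.
- root: F♭
- minor 3rd: A𝄫
- perfect 5th: C♭
- minor 7th: E𝄫
- major 9th: G♭
- perfect 11th: B𝄫

F♭ A𝄫 C♭ E𝄫 G♭ B𝄫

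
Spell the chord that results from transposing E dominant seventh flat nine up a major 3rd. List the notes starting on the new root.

G-sharp B-sharp D-sharp F-sharp A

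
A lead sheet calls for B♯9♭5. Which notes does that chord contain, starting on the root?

B♯9♭5: dominant ninth flat five on B#.
B# — root
D## — major 3rd
F# — diminished 5th
A# — minor 7th
C## — major 9th

B#  D##  F#  A#  C##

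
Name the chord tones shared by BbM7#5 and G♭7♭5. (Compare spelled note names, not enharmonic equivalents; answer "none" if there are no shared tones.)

Bb

BbM7#5 = Bb, D, F#, A.
G♭7♭5 = Gb, Bb, Dbb, Fb.
Shared: Bb.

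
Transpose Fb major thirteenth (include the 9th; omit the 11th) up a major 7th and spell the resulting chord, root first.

A major 7th up from Fb is Eb, so the new chord is Eb major thirteenth.
- root: Eb
- major 3rd: G
- perfect 5th: Bb
- major 7th: D
- major 9th: F
- major 13th: C

Eb G Bb D F C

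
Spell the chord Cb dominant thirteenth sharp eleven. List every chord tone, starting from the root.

C-flat E-flat G-flat B-double-flat D-flat F A-flat

Cb dominant thirteenth sharp eleven is a dominant thirteenth sharp eleven built on C-flat.
- root: C-flat
- major 3rd: E-flat
- perfect 5th: G-flat
- minor 7th: B-double-flat
- major 9th: D-flat
- augmented 11th: F
- major 13th: A-flat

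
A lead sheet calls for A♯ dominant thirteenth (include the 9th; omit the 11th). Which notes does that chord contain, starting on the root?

A# C## E# G# B# F##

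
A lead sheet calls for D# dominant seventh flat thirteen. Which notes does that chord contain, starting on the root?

D-sharp – F-double-sharp – A-sharp – C-sharp – B

D# dominant seventh flat thirteen: dominant seventh flat thirteen on D-sharp.
root → D-sharp
3rd (major 3rd) → F-double-sharp
5th (perfect 5th) → A-sharp
7th (minor 7th) → C-sharp
13th (minor 13th) → B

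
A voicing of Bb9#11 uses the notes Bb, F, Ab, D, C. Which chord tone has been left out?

The full Bb9#11 chord is Bb, D, F, Ab, C, E.
Comparing with the voicing, the augmented 11th (11th) — E — is absent.

E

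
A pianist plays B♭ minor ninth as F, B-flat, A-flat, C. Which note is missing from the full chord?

D-flat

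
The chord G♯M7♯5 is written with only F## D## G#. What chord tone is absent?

B#

G♯M7♯5 = G#, B#, D##, F##. The voicing lacks the 3rd (major 3rd), B#.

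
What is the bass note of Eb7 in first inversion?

G

Eb7 in root position is Eb–G–Bb–Db.
First inversion places the third in the bass, which is G.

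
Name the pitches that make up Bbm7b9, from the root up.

Bb – Db – F – Ab – Cb

Bbm7b9: minor seventh flat nine on Bb.
- root: Bb
- minor 3rd: Db
- perfect 5th: F
- minor 7th: Ab
- minor 9th: Cb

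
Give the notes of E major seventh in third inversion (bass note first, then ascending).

D-sharp E G-sharp B

In root position, E major seventh is E–G-sharp–B–D-sharp.
Third inversion puts the seventh (D-sharp) in the bass.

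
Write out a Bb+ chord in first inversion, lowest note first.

D – F# – Bb

Bb+ = Bb–D–F#; first inversion → third (D) lowest.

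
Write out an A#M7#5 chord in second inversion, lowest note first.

E##  G##  A#  C##

In root position, A#M7#5 is A#–C##–E##–G##.
Second inversion puts the fifth (E##) in the bass.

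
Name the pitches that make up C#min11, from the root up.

C#, E, G#, B, D#, F#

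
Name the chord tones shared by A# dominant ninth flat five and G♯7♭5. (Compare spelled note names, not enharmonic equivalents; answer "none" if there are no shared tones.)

A# dominant ninth flat five: A♯ C𝄪 E G♯ B♯
G♯7♭5: G♯ B♯ D F♯
Common to both → G♯, B♯.

G♯, B♯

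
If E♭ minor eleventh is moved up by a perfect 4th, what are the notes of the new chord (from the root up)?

Transposed root: E♭ → A♭ (perfect 4th up). So we spell A♭ minor eleventh:
Root: A♭
Minor 3rd (3rd): C♭
Perfect 5th (5th): E♭
Minor 7th (7th): G♭
Major 9th (9th): B♭
Perfect 11th (11th): D♭

A♭ C♭ E♭ G♭ B♭ D♭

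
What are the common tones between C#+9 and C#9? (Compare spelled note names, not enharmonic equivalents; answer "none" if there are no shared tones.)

C#+9: C# E# G## B D#
C#9: C# E# G# B D#
Common to both → C#, E#, B, D#.

C#, E#, B, D#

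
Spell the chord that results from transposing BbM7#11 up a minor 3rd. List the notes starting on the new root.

Db, F, Ab, C, G

A minor 3rd up from Bb is Db, so the new chord is Db major seventh sharp eleven.
Root: Db
Major 3rd (3rd): F
Perfect 5th (5th): Ab
Major 7th (7th): C
Augmented 11th (11th): G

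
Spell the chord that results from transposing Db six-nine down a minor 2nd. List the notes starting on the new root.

Db down a minor 2nd → C. New chord: C six-nine.
root → C
3rd (major 3rd) → E
5th (perfect 5th) → G
6th (major 6th) → A
9th (major 9th) → D

C – E – G – A – D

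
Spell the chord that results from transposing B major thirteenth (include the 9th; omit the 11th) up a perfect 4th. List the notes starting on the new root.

E – G# – B – D# – F# – C#

B up a perfect 4th → E. New chord: E major thirteenth.
E — root
G# — major 3rd
B — perfect 5th
D# — major 7th
F# — major 9th
C# — major 13th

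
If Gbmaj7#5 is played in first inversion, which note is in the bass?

Bb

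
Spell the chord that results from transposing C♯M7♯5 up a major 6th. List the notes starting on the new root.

A♯, C𝄪, E𝄪, G𝄪

C♯ up a major 6th → A♯. New chord: A♯ augmented major seventh.
A♯ — root
C𝄪 — major 3rd
E𝄪 — augmented 5th
G𝄪 — major 7th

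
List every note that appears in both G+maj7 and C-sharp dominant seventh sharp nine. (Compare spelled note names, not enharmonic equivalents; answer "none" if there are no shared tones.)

B

G+maj7 = G, B, D#, F#.
C-sharp dominant seventh sharp nine = C#, E#, G#, B, D##.
Shared: B.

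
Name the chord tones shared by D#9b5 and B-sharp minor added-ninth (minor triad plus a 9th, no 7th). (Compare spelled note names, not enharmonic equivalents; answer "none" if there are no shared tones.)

D#9b5: D♯ F𝄪 A C♯ E♯
B-sharp minor added-ninth: B♯ D♯ F𝄪 C𝄪
Common to both → D♯, F𝄪.

D♯ F𝄪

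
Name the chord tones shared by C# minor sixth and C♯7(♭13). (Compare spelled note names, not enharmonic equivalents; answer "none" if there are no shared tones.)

C# G#

C# minor sixth: C# E G# A#
C♯7(♭13): C# E# G# B A
Common to both → C#, G#.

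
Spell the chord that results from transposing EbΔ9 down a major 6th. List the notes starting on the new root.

Transposed root: E♭ → G♭ (major 6th down). So we spell G♭ major ninth:
Root: G♭
Major 3rd (3rd): B♭
Perfect 5th (5th): D♭
Major 7th (7th): F
Major 9th (9th): A♭

G♭, B♭, D♭, F, A♭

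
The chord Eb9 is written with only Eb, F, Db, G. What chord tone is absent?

The full Eb9 chord is Eb, G, Bb, Db, F.
Comparing with the voicing, the perfect 5th (5th) — Bb — is absent.

Bb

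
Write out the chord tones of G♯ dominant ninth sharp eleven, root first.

Root G#, quality dominant ninth sharp eleven:
G# — root
B# — major 3rd
D# — perfect 5th
F# — minor 7th
A# — major 9th
C## — augmented 11th

G# B# D# F# A# C##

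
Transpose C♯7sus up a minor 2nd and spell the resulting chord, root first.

Transposed root: C♯ → D (minor 2nd up). So we spell D dominant seventh suspended fourth:
D — root
G — perfect 4th
A — perfect 5th
C — minor 7th

D – G – A – C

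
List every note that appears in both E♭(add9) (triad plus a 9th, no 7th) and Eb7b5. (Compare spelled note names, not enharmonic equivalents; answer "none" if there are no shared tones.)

Eb, G

E♭(add9): Eb G Bb F
Eb7b5: Eb G Bbb Db
Common to both → Eb, G.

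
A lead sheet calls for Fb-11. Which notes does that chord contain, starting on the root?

Fb  Abb  Cb  Ebb  Gb  Bbb

Root Fb, quality minor eleventh:
Root: Fb
Minor 3rd (3rd): Abb
Perfect 5th (5th): Cb
Minor 7th (7th): Ebb
Major 9th (9th): Gb
Perfect 11th (11th): Bbb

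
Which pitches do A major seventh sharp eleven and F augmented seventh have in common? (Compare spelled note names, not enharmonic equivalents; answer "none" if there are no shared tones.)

A, C-sharp

A major seventh sharp eleven = A, C-sharp, E, G-sharp, D-sharp.
F augmented seventh = F, A, C-sharp, E-flat.
Shared: A, C-sharp.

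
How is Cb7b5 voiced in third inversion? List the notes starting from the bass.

In root position, Cb7b5 is Cb–Eb–Gbb–Bbb.
Third inversion puts the seventh (Bbb) in the bass.

Bbb – Cb – Eb – Gbb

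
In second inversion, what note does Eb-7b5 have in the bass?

Eb-7b5 in root position is Eb–Gb–Bbb–Db.
Second inversion places the fifth in the bass, which is Bbb.

Bbb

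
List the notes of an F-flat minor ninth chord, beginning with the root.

F-flat minor ninth is a minor ninth built on Fb.
Fb — root
Abb — minor 3rd
Cb — perfect 5th
Ebb — minor 7th
Gb — major 9th

Fb, Abb, Cb, Ebb, Gb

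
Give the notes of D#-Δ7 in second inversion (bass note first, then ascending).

A♯, C𝄪, D♯, F♯

In root position, D#-Δ7 is D♯–F♯–A♯–C𝄪.
Second inversion puts the fifth (A♯) in the bass.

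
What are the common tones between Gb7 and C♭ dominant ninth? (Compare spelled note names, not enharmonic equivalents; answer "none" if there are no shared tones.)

Gb7: Gb Bb Db Fb
C♭ dominant ninth: Cb Eb Gb Bbb Db
Common to both → Gb, Db.

Gb  Db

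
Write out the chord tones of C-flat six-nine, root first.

C-flat  E-flat  G-flat  A-flat  D-flat

Root C-flat, quality six-nine:
root → C-flat
3rd (major 3rd) → E-flat
5th (perfect 5th) → G-flat
6th (major 6th) → A-flat
9th (major 9th) → D-flat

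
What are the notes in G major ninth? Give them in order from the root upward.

G B D F# A

G major ninth: major ninth on G.
root → G
3rd (major 3rd) → B
5th (perfect 5th) → D
7th (major 7th) → F#
9th (major 9th) → A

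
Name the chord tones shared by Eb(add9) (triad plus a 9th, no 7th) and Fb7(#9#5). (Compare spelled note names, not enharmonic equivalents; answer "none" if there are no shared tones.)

G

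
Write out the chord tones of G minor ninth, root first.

Root G, quality minor ninth:
Root: G
Minor 3rd (3rd): B-flat
Perfect 5th (5th): D
Minor 7th (7th): F
Major 9th (9th): A

G  B-flat  D  F  A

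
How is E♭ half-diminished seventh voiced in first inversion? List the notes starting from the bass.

E♭ half-diminished seventh = E-flat–G-flat–B-double-flat–D-flat; first inversion → third (G-flat) lowest.

G-flat, B-double-flat, D-flat, E-flat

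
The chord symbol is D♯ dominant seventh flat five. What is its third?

F##

Root of D♯ dominant seventh flat five = D#. The 3rd is a major 3rd: D# up a major 3rd → F##.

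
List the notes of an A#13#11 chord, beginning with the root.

A#  C##  E#  G#  B#  D##  F##

A#13#11 is a dominant thirteenth sharp eleven built on A#.
A# — root
C## — major 3rd
E# — perfect 5th
G# — minor 7th
B# — major 9th
D## — augmented 11th
F## — major 13th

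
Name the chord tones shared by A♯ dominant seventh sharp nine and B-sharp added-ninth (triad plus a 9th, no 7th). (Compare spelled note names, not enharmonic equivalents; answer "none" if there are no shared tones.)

C-double-sharp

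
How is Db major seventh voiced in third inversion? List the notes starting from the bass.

Db major seventh = Db–F–Ab–C; third inversion → seventh (C) lowest.

C Db F Ab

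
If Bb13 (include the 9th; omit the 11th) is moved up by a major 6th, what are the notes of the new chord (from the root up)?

G B D F A E

Transposed root: Bb → G (major 6th up). So we spell G dominant thirteenth:
- root: G
- major 3rd: B
- perfect 5th: D
- minor 7th: F
- major 9th: A
- major 13th: E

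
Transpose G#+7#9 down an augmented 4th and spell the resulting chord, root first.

An augmented 4th down from G# is D, so the new chord is D dominant seventh sharp nine sharp five.
Root: D
Major 3rd (3rd): F#
Augmented 5th (5th): A#
Minor 7th (7th): C
Augmented 9th (9th): E#

D  F#  A#  C  E#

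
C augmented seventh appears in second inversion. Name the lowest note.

C augmented seventh in root position is C–E–G-sharp–B-flat.
Second inversion places the fifth in the bass, which is G-sharp.

G-sharp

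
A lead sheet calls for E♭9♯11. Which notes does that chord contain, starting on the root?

Eb  G  Bb  Db  F  A

Root Eb, quality dominant ninth sharp eleven:
root → Eb
3rd (major 3rd) → G
5th (perfect 5th) → Bb
7th (minor 7th) → Db
9th (major 9th) → F
11th (augmented 11th) → A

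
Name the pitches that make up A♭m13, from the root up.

A♭m13 is a minor thirteenth built on A♭.
root → A♭
3rd (minor 3rd) → C♭
5th (perfect 5th) → E♭
7th (minor 7th) → G♭
9th (major 9th) → B♭
11th (perfect 11th) → D♭
13th (major 13th) → F

A♭, C♭, E♭, G♭, B♭, D♭, F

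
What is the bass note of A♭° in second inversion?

A♭° in root position is Ab–Cb–Ebb.
Second inversion places the fifth in the bass, which is Ebb.

Ebb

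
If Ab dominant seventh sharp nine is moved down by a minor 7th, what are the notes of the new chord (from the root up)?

B-flat, D, F, A-flat, C-sharp

A minor 7th down from A-flat is B-flat, so the new chord is B-flat dominant seventh sharp nine.
B-flat — root
D — major 3rd
F — perfect 5th
A-flat — minor 7th
C-sharp — augmented 9th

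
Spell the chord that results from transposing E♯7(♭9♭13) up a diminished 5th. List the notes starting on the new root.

B – D♯ – F♯ – A – C – G

E♯ up a diminished 5th → B. New chord: B dominant seventh flat nine flat thirteen.
B — root
D♯ — major 3rd
F♯ — perfect 5th
A — minor 7th
C — minor 9th
G — minor 13th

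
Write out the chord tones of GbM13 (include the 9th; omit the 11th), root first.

Gb, Bb, Db, F, Ab, Eb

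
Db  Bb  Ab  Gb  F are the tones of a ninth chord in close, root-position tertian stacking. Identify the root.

Arranged so that each adjacent pair is a third by letter name: Gb – Bb – Db – F – Ab.
The bottom of that stack, Gb, is the root (this is Gb major ninth).

Gb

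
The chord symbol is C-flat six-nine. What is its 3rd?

C-flat six-nine is built on Cb; its 3rd is a major 3rd above the root.
A third above C uses the letter E, and the major 3rd above Cb is Eb.

Eb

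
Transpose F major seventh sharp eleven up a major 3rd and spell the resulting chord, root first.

A – C-sharp – E – G-sharp – D-sharp

Transposed root: F → A (major 3rd up). So we spell A major seventh sharp eleven:
Root: A
Major 3rd (3rd): C-sharp
Perfect 5th (5th): E
Major 7th (7th): G-sharp
Augmented 11th (11th): D-sharp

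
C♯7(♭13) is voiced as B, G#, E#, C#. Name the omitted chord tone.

A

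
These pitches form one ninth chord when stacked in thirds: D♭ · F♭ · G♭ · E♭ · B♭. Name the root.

Arranged so that each adjacent pair is a third by letter name: E♭ – G♭ – B♭ – D♭ – F♭.
The bottom of that stack, E♭, is the root (this is E♭ minor seventh flat nine).

E♭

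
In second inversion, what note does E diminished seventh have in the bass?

Bb

E diminished seventh = E–G–Bb–Db. Second inversion → fifth in the bass = Bb.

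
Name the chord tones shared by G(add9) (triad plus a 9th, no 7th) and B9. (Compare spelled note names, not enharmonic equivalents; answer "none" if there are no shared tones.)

G(add9): G B D A
B9: B D♯ F♯ A C♯
Common to both → B, A.

B, A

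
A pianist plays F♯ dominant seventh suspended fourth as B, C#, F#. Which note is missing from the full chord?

E

The full F♯ dominant seventh suspended fourth chord is F#, B, C#, E.
Comparing with the voicing, the minor 7th (7th) — E — is absent.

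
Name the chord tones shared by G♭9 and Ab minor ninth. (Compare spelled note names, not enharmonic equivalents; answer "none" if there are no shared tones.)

G♭9 = Gb, Bb, Db, Fb, Ab.
Ab minor ninth = Ab, Cb, Eb, Gb, Bb.
Shared: Gb, Bb, Ab.

Gb Bb Ab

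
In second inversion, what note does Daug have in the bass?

A#

Daug in root position is D–F#–A#.
Second inversion places the fifth in the bass, which is A#.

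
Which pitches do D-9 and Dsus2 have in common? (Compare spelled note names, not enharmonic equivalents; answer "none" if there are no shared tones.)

D-9 = D, F, A, C, E.
Dsus2 = D, E, A.
Shared: D, A, E.

D – A – E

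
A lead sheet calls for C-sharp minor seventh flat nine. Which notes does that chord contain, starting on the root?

C-sharp E G-sharp B D

Root C-sharp, quality minor seventh flat nine:
C-sharp — root
E — minor 3rd
G-sharp — perfect 5th
B — minor 7th
D — minor 9th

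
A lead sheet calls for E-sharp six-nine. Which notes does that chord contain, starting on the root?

E# G## B# C## F##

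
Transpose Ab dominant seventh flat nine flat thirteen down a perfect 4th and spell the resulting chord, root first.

E-flat, G, B-flat, D-flat, F-flat, C-flat

A perfect 4th down from A-flat is E-flat, so the new chord is E-flat dominant seventh flat nine flat thirteen.
root → E-flat
3rd (major 3rd) → G
5th (perfect 5th) → B-flat
7th (minor 7th) → D-flat
9th (minor 9th) → F-flat
13th (minor 13th) → C-flat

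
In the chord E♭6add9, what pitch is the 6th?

C

Root of E♭6add9 = Eb. The 6th is a major 6th: Eb up a major 6th → C.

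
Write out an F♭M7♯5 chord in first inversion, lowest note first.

Ab, C, Eb, Fb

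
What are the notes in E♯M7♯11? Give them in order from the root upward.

E♯M7♯11 is a major seventh sharp eleven built on E#.
Root: E#
Major 3rd (3rd): G##
Perfect 5th (5th): B#
Major 7th (7th): D##
Augmented 11th (11th): A##

E# G## B# D## A##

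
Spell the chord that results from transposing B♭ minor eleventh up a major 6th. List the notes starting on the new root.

G, Bb, D, F, A, C

Bb up a major 6th → G. New chord: G minor eleventh.
root → G
3rd (minor 3rd) → Bb
5th (perfect 5th) → D
7th (minor 7th) → F
9th (major 9th) → A
11th (perfect 11th) → C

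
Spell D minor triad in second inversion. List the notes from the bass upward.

A D F

In root position, D minor triad is D–F–A.
Second inversion puts the fifth (A) in the bass.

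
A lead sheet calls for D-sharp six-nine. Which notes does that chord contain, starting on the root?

D#  F##  A#  B#  E#

D-sharp six-nine: six-nine on D#.
- root: D#
- major 3rd: F##
- perfect 5th: A#
- major 6th: B#
- major 9th: E#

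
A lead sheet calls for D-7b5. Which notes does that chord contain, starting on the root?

Root D, quality half-diminished seventh:
Root: D
Minor 3rd (3rd): F
Diminished 5th (5th): Ab
Minor 7th (7th): C

D  F  Ab  C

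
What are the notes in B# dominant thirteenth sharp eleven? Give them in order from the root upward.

B♯ D𝄪 F𝄪 A♯ C𝄪 E𝄪 G𝄪

B# dominant thirteenth sharp eleven: dominant thirteenth sharp eleven on B♯.
- root: B♯
- major 3rd: D𝄪
- perfect 5th: F𝄪
- minor 7th: A♯
- major 9th: C𝄪
- augmented 11th: E𝄪
- major 13th: G𝄪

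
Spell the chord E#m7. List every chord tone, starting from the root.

E# G# B# D#

E#m7 is a minor seventh built on E#.
Root: E#
Minor 3rd (3rd): G#
Perfect 5th (5th): B#
Minor 7th (7th): D#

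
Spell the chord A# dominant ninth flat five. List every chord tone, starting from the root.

A#, C##, E, G#, B#

Root A#, quality dominant ninth flat five:
root → A#
3rd (major 3rd) → C##
5th (diminished 5th) → E
7th (minor 7th) → G#
9th (major 9th) → B#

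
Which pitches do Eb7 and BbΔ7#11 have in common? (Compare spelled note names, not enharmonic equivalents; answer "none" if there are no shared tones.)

Eb7 = Eb, G, Bb, Db.
BbΔ7#11 = Bb, D, F, A, E.
Shared: Bb.

Bb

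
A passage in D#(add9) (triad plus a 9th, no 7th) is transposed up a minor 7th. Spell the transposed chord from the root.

A minor 7th up from D♯ is C♯, so the new chord is C♯ added-ninth.
Root: C♯
Major 3rd (3rd): E♯
Perfect 5th (5th): G♯
Major 9th (9th): D♯

C♯, E♯, G♯, D♯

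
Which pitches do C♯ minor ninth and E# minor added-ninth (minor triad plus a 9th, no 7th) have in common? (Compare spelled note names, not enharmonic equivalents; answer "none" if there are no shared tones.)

G-sharp

C♯ minor ninth = C-sharp, E, G-sharp, B, D-sharp.
E# minor added-ninth = E-sharp, G-sharp, B-sharp, F-double-sharp.
Shared: G-sharp.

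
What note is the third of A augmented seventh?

Root of A augmented seventh = A. The 3rd is a major 3rd: A up a major 3rd → C-sharp.

C-sharp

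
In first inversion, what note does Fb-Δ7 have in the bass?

A𝄫

Fb-Δ7 = F♭–A𝄫–C♭–E♭. First inversion → third in the bass = A𝄫.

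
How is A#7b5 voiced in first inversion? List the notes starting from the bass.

C## E G# A#

In root position, A#7b5 is A#–C##–E–G#.
First inversion puts the third (C##) in the bass.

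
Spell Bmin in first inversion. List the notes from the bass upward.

D, F♯, B

Bmin = B–D–F♯; first inversion → third (D) lowest.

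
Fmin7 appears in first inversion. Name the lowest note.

Ab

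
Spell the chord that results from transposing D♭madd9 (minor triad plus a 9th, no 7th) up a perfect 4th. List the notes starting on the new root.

G♭  B𝄫  D♭  A♭

D♭ up a perfect 4th → G♭. New chord: G♭ minor added-ninth.
G♭ — root
B𝄫 — minor 3rd
D♭ — perfect 5th
A♭ — major 9th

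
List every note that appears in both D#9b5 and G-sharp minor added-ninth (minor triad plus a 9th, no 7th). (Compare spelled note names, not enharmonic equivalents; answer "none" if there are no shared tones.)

D#

D#9b5: D# F## A C# E#
G-sharp minor added-ninth: G# B D# A#
Common to both → D#.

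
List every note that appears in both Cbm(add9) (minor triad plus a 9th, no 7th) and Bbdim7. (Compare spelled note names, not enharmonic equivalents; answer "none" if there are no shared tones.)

Cbm(add9) = Cb, Ebb, Gb, Db.
Bbdim7 = Bb, Db, Fb, Abb.
Shared: Db.

Db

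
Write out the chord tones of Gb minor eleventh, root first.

G-flat – B-double-flat – D-flat – F-flat – A-flat – C-flat

Root G-flat, quality minor eleventh:
Root: G-flat
Minor 3rd (3rd): B-double-flat
Perfect 5th (5th): D-flat
Minor 7th (7th): F-flat
Major 9th (9th): A-flat
Perfect 11th (11th): C-flat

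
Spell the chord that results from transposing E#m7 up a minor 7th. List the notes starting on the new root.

A minor 7th up from E# is D#, so the new chord is D# minor seventh.
- root: D#
- minor 3rd: F#
- perfect 5th: A#
- minor 7th: C#

D# F# A# C#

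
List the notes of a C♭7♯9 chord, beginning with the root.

Root C♭, quality dominant seventh sharp nine:
C♭ — root
E♭ — major 3rd
G♭ — perfect 5th
B𝄫 — minor 7th
D — augmented 9th

C♭  E♭  G♭  B𝄫  D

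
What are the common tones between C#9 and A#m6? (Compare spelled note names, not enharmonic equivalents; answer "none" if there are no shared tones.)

C♯ E♯

C#9 = C♯, E♯, G♯, B, D♯.
A#m6 = A♯, C♯, E♯, F𝄪.
Shared: C♯, E♯.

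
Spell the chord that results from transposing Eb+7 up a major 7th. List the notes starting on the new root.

D – F♯ – A♯ – C

Transposed root: E♭ → D (major 7th up). So we spell D augmented seventh:
D — root
F♯ — major 3rd
A♯ — augmented 5th
C — minor 7th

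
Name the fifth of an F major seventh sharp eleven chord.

C

Root of F major seventh sharp eleven = F. The 5th is a perfect 5th: F up a perfect 5th → C.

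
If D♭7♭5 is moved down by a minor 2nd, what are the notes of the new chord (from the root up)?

C, E, Gb, Bb

Db down a minor 2nd → C. New chord: C dominant seventh flat five.
- root: C
- major 3rd: E
- diminished 5th: Gb
- minor 7th: Bb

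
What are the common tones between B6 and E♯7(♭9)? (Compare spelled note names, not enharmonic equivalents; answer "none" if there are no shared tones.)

D#, F#

B6: B D# F# G#
E♯7(♭9): E# G## B# D# F#
Common to both → D#, F#.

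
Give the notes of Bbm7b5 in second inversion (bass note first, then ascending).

Fb, Ab, Bb, Db

Bbm7b5 = Bb–Db–Fb–Ab; second inversion → fifth (Fb) lowest.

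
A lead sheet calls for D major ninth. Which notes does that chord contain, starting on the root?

D major ninth: major ninth on D.
Root: D
Major 3rd (3rd): F-sharp
Perfect 5th (5th): A
Major 7th (7th): C-sharp
Major 9th (9th): E

D – F-sharp – A – C-sharp – E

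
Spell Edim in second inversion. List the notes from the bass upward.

B♭  E  G

In root position, Edim is E–G–B♭.
Second inversion puts the fifth (B♭) in the bass.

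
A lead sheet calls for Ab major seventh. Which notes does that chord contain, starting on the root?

A-flat  C  E-flat  G

Ab major seventh: major seventh on A-flat.
A-flat — root
C — major 3rd
E-flat — perfect 5th
G — major 7th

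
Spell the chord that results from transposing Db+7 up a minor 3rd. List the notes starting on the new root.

F♭  A♭  C  E𝄫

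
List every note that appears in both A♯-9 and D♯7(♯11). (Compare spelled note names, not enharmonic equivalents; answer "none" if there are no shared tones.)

A# – C#

A♯-9 = A#, C#, E#, G#, B#.
D♯7(♯11) = D#, F##, A#, C#, G##.
Shared: A#, C#.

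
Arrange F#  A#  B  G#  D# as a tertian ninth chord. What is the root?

G#

Stacking in thirds gives G# – B – D# – F# – A#, so G# is the root — G# minor ninth.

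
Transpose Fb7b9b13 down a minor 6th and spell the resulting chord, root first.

Transposed root: Fb → Ab (minor 6th down). So we spell Ab dominant seventh flat nine flat thirteen:
root → Ab
3rd (major 3rd) → C
5th (perfect 5th) → Eb
7th (minor 7th) → Gb
9th (minor 9th) → Bbb
13th (minor 13th) → Fb

Ab C Eb Gb Bbb Fb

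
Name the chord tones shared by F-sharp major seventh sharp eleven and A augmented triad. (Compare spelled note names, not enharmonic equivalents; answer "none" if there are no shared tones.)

C# E#

F-sharp major seventh sharp eleven = F#, A#, C#, E#, B#.
A augmented triad = A, C#, E#.
Shared: C#, E#.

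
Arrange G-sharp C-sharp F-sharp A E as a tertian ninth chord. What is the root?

Arranged so that each adjacent pair is a third by letter name: F-sharp – A – C-sharp – E – G-sharp.
The bottom of that stack, F-sharp, is the root (this is F-sharp minor ninth).

F-sharp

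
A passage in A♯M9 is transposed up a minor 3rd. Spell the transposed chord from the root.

A♯ up a minor 3rd → C♯. New chord: C♯ major ninth.
- root: C♯
- major 3rd: E♯
- perfect 5th: G♯
- major 7th: B♯
- major 9th: D♯

C♯, E♯, G♯, B♯, D♯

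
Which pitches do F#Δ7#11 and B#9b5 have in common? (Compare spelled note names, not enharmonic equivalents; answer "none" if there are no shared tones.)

F#, A#, B#

F#Δ7#11: F# A# C# E# B#
B#9b5: B# D## F# A# C##
Common to both → F#, A#, B#.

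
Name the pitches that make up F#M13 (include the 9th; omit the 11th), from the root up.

F♯ – A♯ – C♯ – E♯ – G♯ – D♯

F#M13 is a major thirteenth built on F♯.
root → F♯
3rd (major 3rd) → A♯
5th (perfect 5th) → C♯
7th (major 7th) → E♯
9th (major 9th) → G♯
13th (major 13th) → D♯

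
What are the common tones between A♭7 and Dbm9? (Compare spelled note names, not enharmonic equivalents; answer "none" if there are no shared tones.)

A♭7: Ab C Eb Gb
Dbm9: Db Fb Ab Cb Eb
Common to both → Ab, Eb.

Ab Eb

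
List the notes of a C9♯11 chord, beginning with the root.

C – E – G – B♭ – D – F♯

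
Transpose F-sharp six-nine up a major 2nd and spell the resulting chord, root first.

Transposed root: F-sharp → G-sharp (major 2nd up). So we spell G-sharp six-nine:
Root: G-sharp
Major 3rd (3rd): B-sharp
Perfect 5th (5th): D-sharp
Major 6th (6th): E-sharp
Major 9th (9th): A-sharp

G-sharp  B-sharp  D-sharp  E-sharp  A-sharp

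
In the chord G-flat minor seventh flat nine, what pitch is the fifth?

D-flat

G-flat minor seventh flat nine is built on G-flat; its 5th is a perfect 5th above the root.
A fifth above G uses the letter D, and the perfect 5th above G-flat is D-flat.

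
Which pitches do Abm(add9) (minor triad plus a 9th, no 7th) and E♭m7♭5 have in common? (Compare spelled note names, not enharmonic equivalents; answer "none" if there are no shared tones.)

Eb

Abm(add9) = Ab, Cb, Eb, Bb.
E♭m7♭5 = Eb, Gb, Bbb, Db.
Shared: Eb.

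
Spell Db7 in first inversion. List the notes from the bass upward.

F – Ab – Cb – Db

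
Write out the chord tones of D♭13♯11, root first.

Db, F, Ab, Cb, Eb, G, Bb

D♭13♯11 is a dominant thirteenth sharp eleven built on Db.
root → Db
3rd (major 3rd) → F
5th (perfect 5th) → Ab
7th (minor 7th) → Cb
9th (major 9th) → Eb
11th (augmented 11th) → G
13th (major 13th) → Bb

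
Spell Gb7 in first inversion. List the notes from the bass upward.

B♭, D♭, F♭, G♭

In root position, Gb7 is G♭–B♭–D♭–F♭.
First inversion puts the third (B♭) in the bass.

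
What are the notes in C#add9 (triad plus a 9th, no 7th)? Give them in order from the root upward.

C♯ – E♯ – G♯ – D♯

C#add9: added-ninth on C♯.
root → C♯
3rd (major 3rd) → E♯
5th (perfect 5th) → G♯
9th (major 9th) → D♯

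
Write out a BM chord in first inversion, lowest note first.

In root position, BM is B–D♯–F♯.
First inversion puts the third (D♯) in the bass.

D♯ – F♯ – B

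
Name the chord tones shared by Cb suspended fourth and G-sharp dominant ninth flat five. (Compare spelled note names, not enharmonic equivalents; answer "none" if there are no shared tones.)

none

Cb suspended fourth = C-flat, F-flat, G-flat.
G-sharp dominant ninth flat five = G-sharp, B-sharp, D, F-sharp, A-sharp.
Shared: none.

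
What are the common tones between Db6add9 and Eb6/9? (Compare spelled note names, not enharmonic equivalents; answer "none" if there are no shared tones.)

F, Bb, Eb

Db6add9 = Db, F, Ab, Bb, Eb.
Eb6/9 = Eb, G, Bb, C, F.
Shared: F, Bb, Eb.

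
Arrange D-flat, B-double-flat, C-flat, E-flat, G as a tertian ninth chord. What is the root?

C-flat

Stacking in thirds gives C-flat – E-flat – G – B-double-flat – D-flat, so C-flat is the root — C-flat dominant ninth sharp five.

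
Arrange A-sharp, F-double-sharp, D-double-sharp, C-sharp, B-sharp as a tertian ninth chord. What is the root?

B-sharp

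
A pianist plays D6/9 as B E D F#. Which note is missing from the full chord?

A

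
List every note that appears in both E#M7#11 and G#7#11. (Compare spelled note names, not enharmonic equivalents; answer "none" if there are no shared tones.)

B#

E#M7#11 = E#, G##, B#, D##, A##.
G#7#11 = G#, B#, D#, F#, C##.
Shared: B#.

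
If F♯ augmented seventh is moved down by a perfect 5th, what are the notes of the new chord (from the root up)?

B D-sharp F-double-sharp A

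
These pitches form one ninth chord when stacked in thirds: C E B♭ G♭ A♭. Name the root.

Arranged so that each adjacent pair is a third by letter name: A♭ – C – E – G♭ – B♭.
The bottom of that stack, A♭, is the root (this is A♭ dominant ninth sharp five).

A♭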